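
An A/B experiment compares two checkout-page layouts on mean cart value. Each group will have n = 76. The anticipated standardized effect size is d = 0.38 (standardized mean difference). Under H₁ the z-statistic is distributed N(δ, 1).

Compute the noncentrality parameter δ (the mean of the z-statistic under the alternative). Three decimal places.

δ ≈ 2.342

The noncentrality parameter scales effect size by the design's sample-size factor: δ = d·√(n/2) = 0.38 × √(76/2) = 2.3425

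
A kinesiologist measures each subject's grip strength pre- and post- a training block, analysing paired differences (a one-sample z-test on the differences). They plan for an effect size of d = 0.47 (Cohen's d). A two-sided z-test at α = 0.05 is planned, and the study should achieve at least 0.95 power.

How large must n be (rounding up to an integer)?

n = 59

Set Φ(δ − 1.960) = 0.95; then δ − 1.960 = Φ⁻¹(0.95) = 1.645, giving δ = 3.605.
(Ignoring the negligible lower-tail rejection probability gives the usual closed-form inversion.)
δ = d·√n ⇒ n = (δ/d)² = (3.605 / 0.47)² = 58.83.
Round up to the next whole unit.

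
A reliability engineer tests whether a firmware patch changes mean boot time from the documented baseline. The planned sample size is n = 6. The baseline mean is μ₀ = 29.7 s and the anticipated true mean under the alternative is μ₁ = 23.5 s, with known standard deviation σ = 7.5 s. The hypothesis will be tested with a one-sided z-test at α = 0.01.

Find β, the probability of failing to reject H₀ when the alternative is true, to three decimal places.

Standardized effect: d = |μ₁ − μ₀| / σ = |23.5 − 29.7| / 7.5 = 0.8267
Noncentrality parameter: δ = d·√n = 0.8267 × √6 = 2.0249
One-sided α = 0.01 → critical value z_{0.01} = 2.326.
Power = Φ(δ − 2.326) = Φ(-0.301) = 0.3815.
Type II error: β = 1 − power = 1 − 0.3815 = 0.6185.

β ≈ 0.618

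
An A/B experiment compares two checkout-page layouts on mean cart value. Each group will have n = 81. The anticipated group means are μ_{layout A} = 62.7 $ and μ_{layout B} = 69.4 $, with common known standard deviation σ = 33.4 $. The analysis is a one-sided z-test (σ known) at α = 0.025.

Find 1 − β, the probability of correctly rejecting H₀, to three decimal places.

Power ≈ 0.247

Standardized effect: d = |μ_{layout A} − μ_{layout B}| / σ = |62.7 − 69.4| / 33.4 = 0.2006
Noncentrality parameter: δ = d·√(n/2) = 0.2006 × √(81/2) = 1.2766
One-sided α = 0.025 → critical value z_{0.025} = 1.960.
Power = P(Z > 1.960 − δ) = Φ(-0.683) = 0.2472.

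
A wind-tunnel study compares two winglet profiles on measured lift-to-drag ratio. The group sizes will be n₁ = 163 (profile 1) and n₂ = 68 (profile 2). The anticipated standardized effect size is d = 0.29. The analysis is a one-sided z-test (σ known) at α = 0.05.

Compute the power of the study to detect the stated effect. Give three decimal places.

Power ≈ 0.642

Noncentrality parameter: δ = d / √(1/n₁ + 1/n₂) = 0.29 / √(1/163 + 1/68) = 2.0088
Critical value for a one-sided test at α = 0.05: z_α = 1.645.
Power = Φ(δ − 1.645) = Φ(0.364) = 0.6421.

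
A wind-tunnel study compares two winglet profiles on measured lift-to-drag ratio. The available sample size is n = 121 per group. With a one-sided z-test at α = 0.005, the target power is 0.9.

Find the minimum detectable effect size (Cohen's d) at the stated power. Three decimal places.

d ≈ 0.496

Required noncentrality: δ = z_{0.005} + z_{0.10} = 2.576 + 1.282 = 3.857.
δ = d·√(n/2) ⇒ d = δ/√(n/2) = 3.857/√(121/2) = 0.4959.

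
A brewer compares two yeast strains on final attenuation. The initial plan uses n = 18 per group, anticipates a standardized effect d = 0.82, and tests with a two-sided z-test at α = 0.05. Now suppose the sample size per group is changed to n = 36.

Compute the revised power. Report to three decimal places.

Power ≈ 0.936

With n = 36 per group: δ = d·√(n/2) = 0.82 × √(36/2) = 3.4790. Critical value z_{0.025} = 1.960.
Revised power = Φ(δ − 1.960) + Φ(−δ − 1.960) = Φ(1.519) + Φ(-5.439) = 0.9356 + 0.0000 = 0.9356.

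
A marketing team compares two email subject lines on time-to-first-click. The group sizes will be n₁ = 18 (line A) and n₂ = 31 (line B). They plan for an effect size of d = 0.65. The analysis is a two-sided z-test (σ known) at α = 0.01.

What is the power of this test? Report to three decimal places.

Noncentrality parameter: δ = d / √(1/n₁ + 1/n₂) = 0.65 / √(1/18 + 1/31) = 2.1935
Critical value for a two-sided test at α = 0.01: z_{α/2} = 2.576.
Power = Φ(δ − 2.576) + Φ(−δ − 2.576) = Φ(-0.382) + Φ(-4.769) = 0.3511 + 0.0000 = 0.3511.

Power ≈ 0.351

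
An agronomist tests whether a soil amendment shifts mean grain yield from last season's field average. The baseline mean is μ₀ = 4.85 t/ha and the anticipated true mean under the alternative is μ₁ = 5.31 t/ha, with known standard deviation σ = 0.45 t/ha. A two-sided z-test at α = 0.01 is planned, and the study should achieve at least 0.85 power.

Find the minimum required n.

Standardized effect: d = |μ₁ − μ₀| / σ = |5.31 − 4.85| / 0.45 = 1.0222
For power 0.85 need Φ(δ − z_{0.005}) = 0.85, so δ = z_{0.005} + z_{0.15} = 2.576 + 1.036 = 3.612.
(The Φ(−δ − z_{α/2}) term is vanishingly small for δ > 0 and is dropped in the standard sample-size formula.)
δ = d·√n ⇒ n = (δ/d)² = (3.612 / 1.0222)² = 12.49.
Round up to the next whole unit.

n = 13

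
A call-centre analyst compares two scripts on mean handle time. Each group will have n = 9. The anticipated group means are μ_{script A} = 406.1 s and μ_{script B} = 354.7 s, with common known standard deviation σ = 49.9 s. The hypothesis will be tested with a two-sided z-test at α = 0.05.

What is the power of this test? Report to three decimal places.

Power ≈ 0.589

Standardized effect: d = |μ_{script A} − μ_{script B}| / σ = |406.1 − 354.7| / 49.9 = 1.0301
Noncentrality parameter: δ = d·√(n/2) = 1.0301 × √(9/2) = 2.1851
Two-sided α = 0.05 → critical value z_{0.025} = 1.960.
Power = Φ(δ − 1.960) + Φ(−δ − 1.960) = Φ(0.225) + Φ(-4.145) = 0.5891 + 0.0000 = 0.5891.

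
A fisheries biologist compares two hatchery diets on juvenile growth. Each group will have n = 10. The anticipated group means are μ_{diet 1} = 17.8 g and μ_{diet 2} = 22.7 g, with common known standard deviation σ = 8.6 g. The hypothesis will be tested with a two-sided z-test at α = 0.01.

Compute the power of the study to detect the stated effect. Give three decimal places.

Power ≈ 0.097

Standardized effect: d = |μ_{diet 1} − μ_{diet 2}| / σ = |17.8 − 22.7| / 8.6 = 0.5698
Noncentrality parameter: δ = d·√(n/2) = 0.5698 × √(10/2) = 1.2740
Critical value for a two-sided test at α = 0.01: z_{α/2} = 2.576.
Power = Φ(δ − 2.576) + Φ(−δ − 2.576) = Φ(-1.302) + Φ(-3.850) = 0.0965 + 0.0001 = 0.0966.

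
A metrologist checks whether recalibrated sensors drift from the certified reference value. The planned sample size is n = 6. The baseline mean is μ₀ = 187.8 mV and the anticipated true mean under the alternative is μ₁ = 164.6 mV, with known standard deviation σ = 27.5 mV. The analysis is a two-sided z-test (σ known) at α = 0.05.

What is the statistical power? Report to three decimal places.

Power ≈ 0.542

Standardized effect: d = |μ₁ − μ₀| / σ = |164.6 − 187.8| / 27.5 = 0.8436
Noncentrality parameter: δ = d·√n = 0.8436 × √6 = 2.0665
Two-sided α = 0.05 → critical value z_{0.025} = 1.960.
Power = Φ(δ − 1.960) + Φ(−δ − 1.960) = Φ(0.107) + Φ(-4.026) = 0.5424 + 0.0000 = 0.5424.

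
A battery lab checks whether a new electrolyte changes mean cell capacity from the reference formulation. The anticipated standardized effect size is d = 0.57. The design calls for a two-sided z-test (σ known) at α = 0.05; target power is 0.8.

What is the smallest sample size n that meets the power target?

Set Φ(δ − 1.960) = 0.8; then δ − 1.960 = Φ⁻¹(0.8) = 0.842, giving δ = 2.802.
(The Φ(−δ − z_{α/2}) term is vanishingly small for δ > 0 and is dropped in the standard sample-size formula.)
δ = d·√n ⇒ n = (δ/d)² = (2.802 / 0.57)² = 24.16.
Round up to the next whole unit.

n = 25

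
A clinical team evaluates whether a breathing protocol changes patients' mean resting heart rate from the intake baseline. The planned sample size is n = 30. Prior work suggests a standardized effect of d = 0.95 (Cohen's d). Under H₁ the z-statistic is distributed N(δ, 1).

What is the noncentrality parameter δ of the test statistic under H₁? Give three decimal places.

The noncentrality parameter scales effect size by the design's sample-size factor: δ = d·√n = 0.95 × √30 = 5.2034

δ ≈ 5.203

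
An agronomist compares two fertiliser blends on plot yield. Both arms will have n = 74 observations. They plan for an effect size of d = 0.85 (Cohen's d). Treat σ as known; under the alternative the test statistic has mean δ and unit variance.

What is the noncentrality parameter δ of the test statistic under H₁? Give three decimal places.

δ ≈ 5.170

δ = d·√(n/2) = 0.85 × √(74/2) = 5.1703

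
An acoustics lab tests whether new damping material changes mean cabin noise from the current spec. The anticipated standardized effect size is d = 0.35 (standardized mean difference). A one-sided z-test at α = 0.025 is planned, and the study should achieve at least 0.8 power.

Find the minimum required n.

For power 0.8 need Φ(δ − z_{0.025}) = 0.8, so δ = z_{0.025} + z_{0.20} = 1.960 + 0.842 = 2.802.
δ = d·√n ⇒ n = (δ/d)² = (2.802 / 0.35)² = 64.07.
Round up to the next whole unit.

n = 65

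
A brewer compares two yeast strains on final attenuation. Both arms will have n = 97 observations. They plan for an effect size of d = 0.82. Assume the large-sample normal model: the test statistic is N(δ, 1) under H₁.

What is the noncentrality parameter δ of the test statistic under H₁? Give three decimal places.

δ = d·√(n/2) = 0.82 × √(97/2) = 5.7106

δ ≈ 5.711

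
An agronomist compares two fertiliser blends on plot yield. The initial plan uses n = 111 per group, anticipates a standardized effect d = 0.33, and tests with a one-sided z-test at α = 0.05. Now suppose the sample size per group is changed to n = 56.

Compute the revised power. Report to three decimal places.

Power ≈ 0.540

With n = 56 per group: δ = d·√(n/2) = 0.33 × √(56/2) = 1.7462. Critical value z_{0.05} = 1.645.
Revised power = P(Z > 1.645 − δ) = Φ(0.101) = 0.5404.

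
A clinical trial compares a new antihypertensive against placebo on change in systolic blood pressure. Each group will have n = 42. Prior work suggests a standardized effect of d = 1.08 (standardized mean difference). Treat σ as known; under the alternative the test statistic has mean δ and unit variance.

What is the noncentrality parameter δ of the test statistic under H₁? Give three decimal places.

δ ≈ 4.949

δ = d·√(n/2) = 1.08 × √(42/2) = 4.9492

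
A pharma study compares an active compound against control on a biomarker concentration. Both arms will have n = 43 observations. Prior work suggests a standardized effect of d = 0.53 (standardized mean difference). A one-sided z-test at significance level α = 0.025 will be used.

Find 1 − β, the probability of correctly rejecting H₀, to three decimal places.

Noncentrality parameter: δ = d·√(n/2) = 0.53 × √(43/2) = 2.4575
One-sided α = 0.025 → critical value z_{0.025} = 1.960.
Power = P(Z > 1.960 − δ) = Φ(0.498) = 0.6906.

Power ≈ 0.691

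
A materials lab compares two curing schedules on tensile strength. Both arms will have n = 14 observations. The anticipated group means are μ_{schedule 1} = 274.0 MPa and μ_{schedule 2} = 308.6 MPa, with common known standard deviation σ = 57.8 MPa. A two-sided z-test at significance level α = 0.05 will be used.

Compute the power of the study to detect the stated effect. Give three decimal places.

Power ≈ 0.354

Standardized effect: d = |μ_{schedule 1} − μ_{schedule 2}| / σ = |274.0 − 308.6| / 57.8 = 0.5986
Noncentrality parameter: δ = d·√(n/2) = 0.5986 × √(14/2) = 1.5838
Critical value for a two-sided test at α = 0.05: z_{α/2} = 1.960.
Power = Φ(δ − 1.960) + Φ(−δ − 1.960) = Φ(-0.376) + Φ(-3.544) = 0.3534 + 0.0002 = 0.3536.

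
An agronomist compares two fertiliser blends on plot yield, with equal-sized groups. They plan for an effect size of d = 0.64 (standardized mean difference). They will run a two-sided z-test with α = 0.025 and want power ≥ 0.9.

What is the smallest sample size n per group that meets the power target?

For power 0.9 need Φ(δ − z_{0.0125}) = 0.9, so δ = z_{0.0125} + z_{0.10} = 2.241 + 1.282 = 3.523.
(For δ > 0 the lower-tail rejection region contributes negligibly to power, so the one-term inversion is standard.)
δ = d·√(n/2) ⇒ n = 2(δ/d)² = 2 × (3.523 / 0.64)² = 60.60.
Rounding up, n = 61 per group.

n = 61 per group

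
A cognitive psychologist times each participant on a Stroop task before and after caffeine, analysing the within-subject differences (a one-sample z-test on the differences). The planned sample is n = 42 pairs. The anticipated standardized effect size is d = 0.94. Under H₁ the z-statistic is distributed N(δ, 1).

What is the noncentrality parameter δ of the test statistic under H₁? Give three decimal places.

The noncentrality parameter scales effect size by the design's sample-size factor: δ = d·√n = 0.94 × √42 = 6.0919

δ ≈ 6.092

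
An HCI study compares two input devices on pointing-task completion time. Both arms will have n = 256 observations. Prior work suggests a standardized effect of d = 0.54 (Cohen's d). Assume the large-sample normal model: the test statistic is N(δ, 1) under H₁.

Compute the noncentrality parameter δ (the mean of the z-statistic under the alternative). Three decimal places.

δ ≈ 6.109

δ = d·√(n/2) = 0.54 × √(256/2) = 6.1094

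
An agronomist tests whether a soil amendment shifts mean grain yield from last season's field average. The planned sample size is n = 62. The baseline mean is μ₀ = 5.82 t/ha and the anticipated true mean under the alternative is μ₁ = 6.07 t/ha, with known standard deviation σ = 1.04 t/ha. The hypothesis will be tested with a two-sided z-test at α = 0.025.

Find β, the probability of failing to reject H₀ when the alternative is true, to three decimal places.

β ≈ 0.636

Standardized effect: d = |μ₁ − μ₀| / σ = |6.07 − 5.82| / 1.04 = 0.2404
Noncentrality parameter: δ = d·√n = 0.2404 × √62 = 1.8928
Two-sided α = 0.025 → critical value z_{0.0125} = 2.241.
Power = Φ(δ − 2.241) + Φ(−δ − 2.241) = Φ(-0.349) + Φ(-4.134) = 0.3637 + 0.0000 = 0.3637.
Type II error: β = 1 − power = 1 − 0.3637 = 0.6363.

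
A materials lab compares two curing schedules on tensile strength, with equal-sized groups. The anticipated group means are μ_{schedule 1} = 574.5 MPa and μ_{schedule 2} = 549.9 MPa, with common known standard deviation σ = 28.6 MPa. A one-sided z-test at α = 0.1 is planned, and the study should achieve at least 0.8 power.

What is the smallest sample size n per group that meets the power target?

n = 13 per group

Standardized effect: d = |μ_{schedule 1} − μ_{schedule 2}| / σ = |574.5 − 549.9| / 28.6 = 0.8601
Set Φ(δ − 1.282) = 0.8; then δ − 1.282 = Φ⁻¹(0.8) = 0.842, giving δ = 2.123.
δ = d·√(n/2) ⇒ n = 2(δ/d)² = 2 × (2.123 / 0.8601)² = 12.19.
Rounding up, n = 13 per group.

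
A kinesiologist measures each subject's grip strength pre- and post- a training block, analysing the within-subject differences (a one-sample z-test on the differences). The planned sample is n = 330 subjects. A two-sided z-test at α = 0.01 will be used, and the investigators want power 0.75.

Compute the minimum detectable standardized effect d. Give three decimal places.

d ≈ 0.179

Need Φ(δ − 2.576) = 0.75, so δ = 2.576 + 0.674 = 3.250.
(The second rejection-region term Φ(−δ − z_{α/2}) is negligible and dropped.)
δ = d·√n ⇒ d = δ/√n = 3.250/√330 = 0.1789.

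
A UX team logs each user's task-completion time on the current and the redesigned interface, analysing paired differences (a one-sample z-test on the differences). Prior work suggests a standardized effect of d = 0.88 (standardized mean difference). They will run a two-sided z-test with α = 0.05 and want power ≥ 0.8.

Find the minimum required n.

n = 11

Set Φ(δ − 1.960) = 0.8; then δ − 1.960 = Φ⁻¹(0.8) = 0.842, giving δ = 2.802.
(For δ > 0 the lower-tail rejection region contributes negligibly to power, so the one-term inversion is standard.)
δ = d·√n ⇒ n = (δ/d)² = (2.802 / 0.88)² = 10.14.
Rounding up, n = 11.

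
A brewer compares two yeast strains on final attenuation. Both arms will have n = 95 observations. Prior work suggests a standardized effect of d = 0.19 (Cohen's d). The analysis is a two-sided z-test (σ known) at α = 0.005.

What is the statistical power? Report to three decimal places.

Noncentrality parameter: δ = d·√(n/2) = 0.19 × √(95/2) = 1.3095
Critical value for a two-sided test at α = 0.005: z_{α/2} = 2.807.
Power = Φ(δ − 2.807) + Φ(−δ − 2.807) = Φ(-1.498) + Φ(-4.117) = 0.0671 + 0.0000 = 0.0671.

Power ≈ 0.067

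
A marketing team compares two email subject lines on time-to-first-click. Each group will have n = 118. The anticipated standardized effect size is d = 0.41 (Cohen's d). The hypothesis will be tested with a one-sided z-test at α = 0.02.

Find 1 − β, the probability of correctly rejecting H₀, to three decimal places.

Noncentrality parameter: δ = d·√(n/2) = 0.41 × √(118/2) = 3.1493
Critical value for a one-sided test at α = 0.02: z_α = 2.054.
Power = Φ(δ − 2.054) = Φ(1.096) = 0.8634.

Power ≈ 0.863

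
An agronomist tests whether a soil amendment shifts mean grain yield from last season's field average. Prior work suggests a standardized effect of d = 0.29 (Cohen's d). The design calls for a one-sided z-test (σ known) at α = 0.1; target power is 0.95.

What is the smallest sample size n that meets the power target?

n = 102

Set Φ(δ − 1.282) = 0.95; then δ − 1.282 = Φ⁻¹(0.95) = 1.645, giving δ = 2.926.
δ = d·√n ⇒ n = (δ/d)² = (2.926 / 0.29)² = 101.83.
Round up to the next whole unit.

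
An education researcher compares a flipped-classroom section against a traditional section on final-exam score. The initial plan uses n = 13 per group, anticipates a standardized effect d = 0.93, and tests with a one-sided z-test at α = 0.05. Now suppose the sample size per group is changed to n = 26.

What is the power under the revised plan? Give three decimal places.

With n = 26 per group: δ = d·√(n/2) = 0.93 × √(26/2) = 3.3532. Critical value z_{0.05} = 1.645.
Revised power = P(Z > 1.645 − δ) = Φ(1.708) = 0.9562.

Power ≈ 0.956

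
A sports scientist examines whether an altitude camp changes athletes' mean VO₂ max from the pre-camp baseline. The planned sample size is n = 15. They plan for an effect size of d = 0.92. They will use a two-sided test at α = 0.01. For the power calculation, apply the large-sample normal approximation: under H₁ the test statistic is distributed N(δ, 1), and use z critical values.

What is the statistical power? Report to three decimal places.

Noncentrality parameter: δ = d·√n = 0.92 × √15 = 3.5631
Two-sided α = 0.01 → critical value z_{0.005} = 2.576.
Power = Φ(δ − 2.576) + Φ(−δ − 2.576) = Φ(0.987) + Φ(-6.139) = 0.8383 + 0.0000 = 0.8383.

Power ≈ 0.838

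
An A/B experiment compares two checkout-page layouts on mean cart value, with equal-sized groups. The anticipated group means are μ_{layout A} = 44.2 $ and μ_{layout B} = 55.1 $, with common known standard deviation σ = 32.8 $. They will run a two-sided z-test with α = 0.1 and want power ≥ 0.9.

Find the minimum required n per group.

n = 156 per group

Standardized effect: d = |μ_{layout A} − μ_{layout B}| / σ = |44.2 − 55.1| / 32.8 = 0.3323
For power 0.9 need Φ(δ − z_{0.05}) = 0.9, so δ = z_{0.05} + z_{0.10} = 1.645 + 1.282 = 2.926.
(For δ > 0 the lower-tail rejection region contributes negligibly to power, so the one-term inversion is standard.)
δ = d·√(n/2) ⇒ n = 2(δ/d)² = 2 × (2.926 / 0.3323)² = 155.09.
Round up to the next whole unit.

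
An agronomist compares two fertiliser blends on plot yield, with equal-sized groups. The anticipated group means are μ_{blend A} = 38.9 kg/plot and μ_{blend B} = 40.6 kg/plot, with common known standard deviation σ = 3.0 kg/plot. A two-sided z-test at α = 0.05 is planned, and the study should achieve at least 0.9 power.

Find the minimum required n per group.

Standardized effect: d = |μ_{blend A} − μ_{blend B}| / σ = |38.9 − 40.6| / 3.0 = 0.5667
For power 0.9 need Φ(δ − z_{0.025}) = 0.9, so δ = z_{0.025} + z_{0.10} = 1.960 + 1.282 = 3.242.
(The Φ(−δ − z_{α/2}) term is vanishingly small for δ > 0 and is dropped in the standard sample-size formula.)
δ = d·√(n/2) ⇒ n = 2(δ/d)² = 2 × (3.242 / 0.5667)² = 65.44.
Round up to the next whole unit.

n = 66 per group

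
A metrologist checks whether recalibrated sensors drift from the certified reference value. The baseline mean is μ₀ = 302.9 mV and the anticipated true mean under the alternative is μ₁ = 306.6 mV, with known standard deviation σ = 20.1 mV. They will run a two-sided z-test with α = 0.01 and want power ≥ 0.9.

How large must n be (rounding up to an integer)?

Standardized effect: d = |μ₁ − μ₀| / σ = |306.6 − 302.9| / 20.1 = 0.1841
Set Φ(δ − 2.576) = 0.9; then δ − 2.576 = Φ⁻¹(0.9) = 1.282, giving δ = 3.857.
(The Φ(−δ − z_{α/2}) term is vanishingly small for δ > 0 and is dropped in the standard sample-size formula.)
δ = d·√n ⇒ n = (δ/d)² = (3.857 / 0.1841)² = 439.11.
Round up to the next whole unit.

n = 440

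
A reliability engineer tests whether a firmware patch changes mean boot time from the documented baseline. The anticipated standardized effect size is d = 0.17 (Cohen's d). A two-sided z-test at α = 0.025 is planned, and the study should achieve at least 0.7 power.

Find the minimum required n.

For power 0.7 need Φ(δ − z_{0.0125}) = 0.7, so δ = z_{0.0125} + z_{0.30} = 2.241 + 0.524 = 2.766.
(For δ > 0 the lower-tail rejection region contributes negligibly to power, so the one-term inversion is standard.)
δ = d·√n ⇒ n = (δ/d)² = (2.766 / 0.17)² = 264.69.
Rounding up, n = 265.

n = 265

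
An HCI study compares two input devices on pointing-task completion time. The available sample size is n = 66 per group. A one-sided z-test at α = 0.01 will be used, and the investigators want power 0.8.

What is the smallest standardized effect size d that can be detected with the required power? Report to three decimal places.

Need Φ(δ − 2.326) = 0.8, so δ = 2.326 + 0.842 = 3.168.
δ = d·√(n/2) ⇒ d = δ/√(n/2) = 3.168/√(66/2) = 0.5515.

d ≈ 0.551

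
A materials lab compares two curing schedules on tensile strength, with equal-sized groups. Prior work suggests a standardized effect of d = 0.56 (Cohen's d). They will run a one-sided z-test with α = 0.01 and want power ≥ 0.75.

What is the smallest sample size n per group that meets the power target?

Set Φ(δ − 2.326) = 0.75; then δ − 2.326 = Φ⁻¹(0.75) = 0.674, giving δ = 3.001.
δ = d·√(n/2) ⇒ n = 2(δ/d)² = 2 × (3.001 / 0.56)² = 57.43.
Round up to the next whole unit.

n = 58 per group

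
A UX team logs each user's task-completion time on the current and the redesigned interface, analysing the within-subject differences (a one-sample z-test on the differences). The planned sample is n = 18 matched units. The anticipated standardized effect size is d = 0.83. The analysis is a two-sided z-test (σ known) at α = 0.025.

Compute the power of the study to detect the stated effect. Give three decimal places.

Power ≈ 0.900

Noncentrality parameter: λ = d·√n = 0.83 × √18 = 3.5214
Critical value for a two-sided test at α = 0.025: z_{α/2} = 2.241.
Power = Φ(λ − 2.241) + Φ(−λ − 2.241) = Φ(1.280) + Φ(-5.763) = 0.8997 + 0.0000 = 0.8997.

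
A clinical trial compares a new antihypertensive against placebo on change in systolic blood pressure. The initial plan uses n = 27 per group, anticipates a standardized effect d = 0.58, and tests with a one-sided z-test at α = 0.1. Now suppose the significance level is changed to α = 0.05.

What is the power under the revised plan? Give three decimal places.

δ = d·√(n/2) = 0.58 × √(27/2) = 2.1311 (unchanged). New critical value: z_{0.05} = 1.645.
Revised power = Φ(δ − 1.645) = Φ(0.486) = 0.6866.

Power ≈ 0.687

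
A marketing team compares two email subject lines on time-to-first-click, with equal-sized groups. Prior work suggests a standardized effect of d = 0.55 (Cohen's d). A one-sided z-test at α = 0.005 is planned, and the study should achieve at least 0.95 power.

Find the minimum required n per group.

n = 118 per group

Set Φ(δ − 2.576) = 0.95; then δ − 2.576 = Φ⁻¹(0.95) = 1.645, giving δ = 4.221.
δ = d·√(n/2) ⇒ n = 2(δ/d)² = 2 × (4.221 / 0.55)² = 117.78.
Rounding up, n = 118 per group.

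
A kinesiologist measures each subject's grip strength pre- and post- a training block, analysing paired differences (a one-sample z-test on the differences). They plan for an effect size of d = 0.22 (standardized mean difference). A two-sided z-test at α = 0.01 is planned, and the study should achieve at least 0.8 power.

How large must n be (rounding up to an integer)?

Set Φ(δ − 2.576) = 0.8; then δ − 2.576 = Φ⁻¹(0.8) = 0.842, giving δ = 3.417.
(Ignoring the negligible lower-tail rejection probability gives the usual closed-form inversion.)
δ = d·√n ⇒ n = (δ/d)² = (3.417 / 0.22)² = 241.30.
Round up to the next whole unit.

n = 242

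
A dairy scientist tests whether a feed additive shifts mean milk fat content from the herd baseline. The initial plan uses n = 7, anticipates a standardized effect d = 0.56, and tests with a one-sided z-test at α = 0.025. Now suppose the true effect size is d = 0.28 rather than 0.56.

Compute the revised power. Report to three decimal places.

Power ≈ 0.111

With d = 0.28: δ = d·√n = 0.28 × √7 = 0.7408. Critical value z_{0.025} = 1.960.
Revised power = P(Z > 1.960 − δ) = Φ(-1.219) = 0.1114.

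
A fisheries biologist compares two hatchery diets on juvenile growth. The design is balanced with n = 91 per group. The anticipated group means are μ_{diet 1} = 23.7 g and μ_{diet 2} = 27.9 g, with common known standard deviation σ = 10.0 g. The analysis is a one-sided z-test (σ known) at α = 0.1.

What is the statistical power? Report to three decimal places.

Power ≈ 0.940

Standardized effect: d = |μ_{diet 1} − μ_{diet 2}| / σ = |23.7 − 27.9| / 10.0 = 0.4200
Noncentrality parameter: δ = d·√(n/2) = 0.4200 × √(91/2) = 2.8331
Critical value for a one-sided test at α = 0.1: z_α = 1.282.
Power = Φ(δ − 1.282) = Φ(1.552) = 0.9396.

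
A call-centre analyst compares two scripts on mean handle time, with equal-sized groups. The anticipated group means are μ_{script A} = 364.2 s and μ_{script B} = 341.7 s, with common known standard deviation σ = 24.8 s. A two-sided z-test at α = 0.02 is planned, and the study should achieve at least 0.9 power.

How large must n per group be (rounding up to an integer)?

n = 32 per group

Standardized effect: d = |μ_{script A} − μ_{script B}| / σ = |364.2 − 341.7| / 24.8 = 0.9073
Set Φ(δ − 2.326) = 0.9; then δ − 2.326 = Φ⁻¹(0.9) = 1.282, giving δ = 3.608.
(Ignoring the negligible lower-tail rejection probability gives the usual closed-form inversion.)
δ = d·√(n/2) ⇒ n = 2(δ/d)² = 2 × (3.608 / 0.9073)² = 31.63.
Rounding up, n = 32 per group.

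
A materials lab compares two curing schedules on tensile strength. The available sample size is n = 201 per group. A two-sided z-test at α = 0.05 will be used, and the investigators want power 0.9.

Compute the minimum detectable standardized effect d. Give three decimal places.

Need Φ(δ − 1.960) = 0.9, so δ = 1.960 + 1.282 = 3.242.
(Lower-tail contribution to power is negligible for δ > 0.)
δ = d·√(n/2) ⇒ d = δ/√(n/2) = 3.242/√(201/2) = 0.3233.

d ≈ 0.323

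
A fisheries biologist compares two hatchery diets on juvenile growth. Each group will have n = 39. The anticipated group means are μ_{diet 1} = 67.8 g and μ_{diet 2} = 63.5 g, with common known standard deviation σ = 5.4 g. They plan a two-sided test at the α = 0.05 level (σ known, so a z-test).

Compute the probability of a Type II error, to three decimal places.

Standardized effect: d = |μ_{diet 1} − μ_{diet 2}| / σ = |67.8 − 63.5| / 5.4 = 0.7963
Noncentrality parameter: δ = d·√(n/2) = 0.7963 × √(39/2) = 3.5163
Critical value for a two-sided test at α = 0.05: z_{α/2} = 1.960.
Power = Φ(δ − 1.960) + Φ(−δ − 1.960) = Φ(1.556) + Φ(-5.476) = 0.9402 + 0.0000 = 0.9402.
Type II error: β = 1 − power = 1 − 0.9402 = 0.0598.

β ≈ 0.060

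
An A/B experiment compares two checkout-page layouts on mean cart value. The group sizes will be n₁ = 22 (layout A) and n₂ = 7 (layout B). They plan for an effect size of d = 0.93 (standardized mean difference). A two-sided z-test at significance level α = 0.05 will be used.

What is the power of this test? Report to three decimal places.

Power ≈ 0.573

Noncentrality parameter: δ = d / √(1/n₁ + 1/n₂) = 0.93 / √(1/22 + 1/7) = 2.1431
Critical value for a two-sided test at α = 0.05: z_{α/2} = 1.960.
Power = Φ(δ − 1.960) + Φ(−δ − 1.960) = Φ(0.183) + Φ(-4.103) = 0.5727 + 0.0000 = 0.5727.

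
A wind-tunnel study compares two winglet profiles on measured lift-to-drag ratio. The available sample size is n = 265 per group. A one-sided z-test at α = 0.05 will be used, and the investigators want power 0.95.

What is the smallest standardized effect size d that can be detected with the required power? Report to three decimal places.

Required noncentrality: δ = z_{0.05} + z_{0.05} = 1.645 + 1.645 = 3.290.
δ = d·√(n/2) ⇒ d = δ/√(n/2) = 3.290/√(265/2) = 0.2858.

d ≈ 0.286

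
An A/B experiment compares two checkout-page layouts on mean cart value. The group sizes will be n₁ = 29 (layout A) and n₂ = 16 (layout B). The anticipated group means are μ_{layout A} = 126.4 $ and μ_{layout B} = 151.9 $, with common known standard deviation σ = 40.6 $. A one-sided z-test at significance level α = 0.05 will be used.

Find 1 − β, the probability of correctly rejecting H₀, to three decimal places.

Standardized effect: d = |μ_{layout A} − μ_{layout B}| / σ = |126.4 − 151.9| / 40.6 = 0.6281
Noncentrality parameter: δ = d / √(1/n₁ + 1/n₂) = 0.6281 / √(1/29 + 1/16) = 2.0168
One-sided α = 0.05 → critical value z_{0.05} = 1.645.
Power = P(Z > 1.645 − δ) = Φ(0.372) = 0.6450.

Power ≈ 0.645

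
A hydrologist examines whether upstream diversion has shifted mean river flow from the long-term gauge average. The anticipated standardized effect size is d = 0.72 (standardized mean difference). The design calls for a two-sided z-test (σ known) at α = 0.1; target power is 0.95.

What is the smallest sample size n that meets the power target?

n = 21

For power 0.95 need Φ(δ − z_{0.05}) = 0.95, so δ = z_{0.05} + z_{0.05} = 1.645 + 1.645 = 3.290.
(For δ > 0 the lower-tail rejection region contributes negligibly to power, so the one-term inversion is standard.)
δ = d·√n ⇒ n = (δ/d)² = (3.290 / 0.72)² = 20.88.
Round up to the next whole unit.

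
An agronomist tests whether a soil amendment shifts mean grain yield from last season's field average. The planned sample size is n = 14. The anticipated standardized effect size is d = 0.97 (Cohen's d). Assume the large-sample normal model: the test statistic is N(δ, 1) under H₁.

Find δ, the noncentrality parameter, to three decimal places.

The noncentrality parameter scales effect size by the design's sample-size factor: δ = d·√n = 0.97 × √14 = 3.6294

δ ≈ 3.629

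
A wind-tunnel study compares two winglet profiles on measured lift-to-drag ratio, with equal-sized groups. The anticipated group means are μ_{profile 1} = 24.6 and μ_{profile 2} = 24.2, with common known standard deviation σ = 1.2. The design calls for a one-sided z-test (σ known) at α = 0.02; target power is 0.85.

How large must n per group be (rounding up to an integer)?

Standardized effect: d = |μ_{profile 1} − μ_{profile 2}| / σ = |24.6 − 24.2| / 1.2 = 0.3333
For power 0.85 need Φ(δ − z_{0.02}) = 0.85, so δ = z_{0.02} + z_{0.15} = 2.054 + 1.036 = 3.090.
δ = d·√(n/2) ⇒ n = 2(δ/d)² = 2 × (3.090 / 0.3333)² = 171.89.
Rounding up, n = 172 per group.

n = 172 per group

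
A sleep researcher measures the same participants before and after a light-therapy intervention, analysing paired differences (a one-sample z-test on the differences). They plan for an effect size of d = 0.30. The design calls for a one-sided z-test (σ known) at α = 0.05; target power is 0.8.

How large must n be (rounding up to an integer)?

For power 0.8 need Φ(δ − z_{0.05}) = 0.8, so δ = z_{0.05} + z_{0.20} = 1.645 + 0.842 = 2.486.
δ = d·√n ⇒ n = (δ/d)² = (2.486 / 0.30)² = 68.70.
Rounding up, n = 69.

n = 69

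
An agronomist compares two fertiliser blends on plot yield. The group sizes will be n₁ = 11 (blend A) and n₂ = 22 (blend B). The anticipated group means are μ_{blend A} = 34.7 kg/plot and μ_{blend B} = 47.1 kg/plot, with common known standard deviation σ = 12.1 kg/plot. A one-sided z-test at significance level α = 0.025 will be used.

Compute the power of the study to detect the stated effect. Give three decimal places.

Power ≈ 0.793

Standardized effect: d = |μ_{blend A} − μ_{blend B}| / σ = |34.7 − 47.1| / 12.1 = 1.0248
Noncentrality parameter: λ = d / √(1/n₁ + 1/n₂) = 1.0248 / √(1/11 + 1/22) = 2.7752
Critical value for a one-sided test at α = 0.025: z_α = 1.960.
Power = Φ(λ − 1.960) = Φ(0.815) = 0.7925.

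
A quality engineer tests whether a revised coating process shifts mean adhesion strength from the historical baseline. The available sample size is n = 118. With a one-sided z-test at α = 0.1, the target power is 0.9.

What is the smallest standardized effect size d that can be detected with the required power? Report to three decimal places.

d ≈ 0.236

Need Φ(δ − 1.282) = 0.9, so δ = 1.282 + 1.282 = 2.563.
δ = d·√n ⇒ d = δ/√n = 2.563/√118 = 0.2360.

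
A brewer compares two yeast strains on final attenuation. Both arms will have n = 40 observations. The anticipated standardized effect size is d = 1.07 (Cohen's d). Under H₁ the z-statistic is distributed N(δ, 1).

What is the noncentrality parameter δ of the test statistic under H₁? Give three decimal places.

The noncentrality parameter scales effect size by the design's sample-size factor: δ = d·√(n/2) = 1.07 × √(40/2) = 4.7852

δ ≈ 4.785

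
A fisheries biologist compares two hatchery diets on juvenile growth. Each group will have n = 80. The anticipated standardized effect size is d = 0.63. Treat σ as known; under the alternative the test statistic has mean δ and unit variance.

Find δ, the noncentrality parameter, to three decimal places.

δ = d·√(n/2) = 0.63 × √(80/2) = 3.9845

δ ≈ 3.984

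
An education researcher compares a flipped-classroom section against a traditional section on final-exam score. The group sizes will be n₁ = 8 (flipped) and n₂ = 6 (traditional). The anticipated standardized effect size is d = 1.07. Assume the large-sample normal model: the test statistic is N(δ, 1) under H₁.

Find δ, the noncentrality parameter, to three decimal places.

δ = d / √(1/n₁ + 1/n₂) = 1.07 / √(1/8 + 1/6) = 1.9813

δ ≈ 1.981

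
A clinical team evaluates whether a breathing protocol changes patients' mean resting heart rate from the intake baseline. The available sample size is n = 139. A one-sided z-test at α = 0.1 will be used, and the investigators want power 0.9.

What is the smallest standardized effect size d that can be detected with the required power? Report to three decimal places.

Required noncentrality: δ = z_{0.1} + z_{0.10} = 1.282 + 1.282 = 2.563.
δ = d·√n ⇒ d = δ/√n = 2.563/√139 = 0.2174.

d ≈ 0.217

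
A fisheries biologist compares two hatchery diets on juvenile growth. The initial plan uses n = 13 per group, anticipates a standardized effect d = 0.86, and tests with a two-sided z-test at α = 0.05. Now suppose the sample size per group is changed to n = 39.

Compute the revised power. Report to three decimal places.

With n = 39 per group: δ = d·√(n/2) = 0.86 × √(39/2) = 3.7977. Critical value z_{0.025} = 1.960.
Revised power = Φ(δ − 1.960) + Φ(−δ − 1.960) = Φ(1.838) + Φ(-5.758) = 0.9669 + 0.0000 = 0.9669.

Power ≈ 0.967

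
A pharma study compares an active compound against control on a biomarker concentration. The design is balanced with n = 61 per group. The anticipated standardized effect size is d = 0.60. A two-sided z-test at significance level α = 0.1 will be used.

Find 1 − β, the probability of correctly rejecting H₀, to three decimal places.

Noncentrality parameter: λ = d·√(n/2) = 0.60 × √(61/2) = 3.3136
Critical value for a two-sided test at α = 0.1: z_{α/2} = 1.645.
Power = Φ(λ − 1.645) + Φ(−λ − 1.645) = Φ(1.669) + Φ(-4.958) = 0.9524 + 0.0000 = 0.9524.

Power ≈ 0.952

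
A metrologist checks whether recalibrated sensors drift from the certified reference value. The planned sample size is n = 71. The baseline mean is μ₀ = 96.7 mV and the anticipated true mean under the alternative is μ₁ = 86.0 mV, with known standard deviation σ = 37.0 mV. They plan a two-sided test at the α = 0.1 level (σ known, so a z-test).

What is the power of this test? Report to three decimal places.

Power ≈ 0.786

Standardized effect: d = |μ₁ − μ₀| / σ = |86.0 − 96.7| / 37.0 = 0.2892
Noncentrality parameter: δ = d·√n = 0.2892 × √71 = 2.4368
Two-sided α = 0.1 → critical value z_{0.05} = 1.645.
Power = Φ(δ − 1.645) + Φ(−δ − 1.645) = Φ(0.792) + Φ(-4.082) = 0.7858 + 0.0000 = 0.7858.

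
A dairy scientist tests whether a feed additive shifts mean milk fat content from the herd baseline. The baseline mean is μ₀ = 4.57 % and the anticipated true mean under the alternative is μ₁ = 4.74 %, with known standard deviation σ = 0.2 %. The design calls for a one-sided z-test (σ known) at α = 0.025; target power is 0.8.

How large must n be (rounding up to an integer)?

Standardized effect: d = |μ₁ − μ₀| / σ = |4.74 − 4.57| / 0.2 = 0.8500
Set Φ(δ − 1.960) = 0.8; then δ − 1.960 = Φ⁻¹(0.8) = 0.842, giving δ = 2.802.
δ = d·√n ⇒ n = (δ/d)² = (2.802 / 0.8500)² = 10.86.
Round up to the next whole unit.

n = 11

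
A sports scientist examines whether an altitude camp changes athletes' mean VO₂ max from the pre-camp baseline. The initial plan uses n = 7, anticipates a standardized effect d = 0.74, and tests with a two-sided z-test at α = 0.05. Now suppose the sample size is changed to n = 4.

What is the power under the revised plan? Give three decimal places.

With n = 4: δ = d·√n = 0.74 × √4 = 1.4800. Critical value z_{0.025} = 1.960.
Revised power = Φ(δ − 1.960) + Φ(−δ − 1.960) = Φ(-0.480) + Φ(-3.440) = 0.3156 + 0.0003 = 0.3159.

Power ≈ 0.316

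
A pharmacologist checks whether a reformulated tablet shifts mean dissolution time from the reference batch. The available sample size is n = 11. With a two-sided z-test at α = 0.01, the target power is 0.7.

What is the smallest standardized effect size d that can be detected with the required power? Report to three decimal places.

Need Φ(δ − 2.576) = 0.7, so δ = 2.576 + 0.524 = 3.100.
(Lower-tail contribution to power is negligible for δ > 0.)
δ = d·√n ⇒ d = δ/√n = 3.100/√11 = 0.9348.

d ≈ 0.935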